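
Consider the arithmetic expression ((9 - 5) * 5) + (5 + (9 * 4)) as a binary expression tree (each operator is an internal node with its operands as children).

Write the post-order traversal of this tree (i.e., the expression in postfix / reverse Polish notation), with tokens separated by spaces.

Post-order on an expression tree gives postfix notation: for each operator, emit left operand, right operand, then the operator.

9 5 - 5 * 5 9 4 * + +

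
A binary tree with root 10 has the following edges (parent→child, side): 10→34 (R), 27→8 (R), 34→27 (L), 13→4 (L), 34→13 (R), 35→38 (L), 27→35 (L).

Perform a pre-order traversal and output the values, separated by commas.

Pre-order visits the node, then its left subtree, then its right subtree.
Visit 10.
At 10: no left child.
At 10: go right to 34.
  Visit 34.
  At 34: go left to 27.
    Visit 27.
    At 27: go left to 35.
      Visit 35.
      At 35: go left to 38.
        38 is a leaf — visit 38.
      At 35: no right child.
    At 27: go right to 8.
      8 is a leaf — visit 8.
  At 34: go right to 13.
    Visit 13.
    At 13: go left to 4.
      4 is a leaf — visit 4.
    At 13: no right child.

10, 34, 27, 35, 38, 8, 13, 4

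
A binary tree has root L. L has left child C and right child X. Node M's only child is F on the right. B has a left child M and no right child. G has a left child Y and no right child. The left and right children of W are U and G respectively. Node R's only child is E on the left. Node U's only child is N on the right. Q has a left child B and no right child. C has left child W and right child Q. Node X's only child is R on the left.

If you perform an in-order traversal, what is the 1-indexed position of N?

2

In-order visits the left subtree, then the node, then the right subtree.
At L: go left to C.
  At C: go left to W.
    At W: go left to U.
      At U: no left child.
      Visit U.
      At U: go right to N.
        N is a leaf — visit N.
    Visit W.
    At W: go right to G.
      At G: go left to Y.
        Y is a leaf — visit Y.
      Visit G.
      At G: no right child.
  Visit C.
  At C: go right to Q.
    At Q: go left to B.
      At B: go left to M.
        At M: no left child.
        Visit M.
        At M: go right to F.
          F is a leaf — visit F.
      Visit B.
      At B: no right child.
    Visit Q.
    At Q: no right child.
Visit L.
At L: go right to X.
  At X: go left to R.
    At R: go left to E.
      E is a leaf — visit E.
    Visit R.
    At R: no right child.
  Visit X.
  At X: no right child.
Full in-order sequence: U, N, W, Y, G, C, M, F, B, Q, L, E, R, X.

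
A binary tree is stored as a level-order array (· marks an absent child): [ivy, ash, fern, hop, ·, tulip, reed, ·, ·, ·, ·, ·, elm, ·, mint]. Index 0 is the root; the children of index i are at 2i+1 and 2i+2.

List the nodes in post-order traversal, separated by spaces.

hop ash elm tulip mint reed fern ivy

Post-order visits the left subtree, then the right subtree, then the node.
At ivy: go left to ash.
  At ash: go left to hop.
    hop is a leaf — visit hop.
  At ash: no right child.
  Visit ash.
At ivy: go right to fern.
  At fern: go left to tulip.
    At tulip: no left child.
    At tulip: go right to elm.
      elm is a leaf — visit elm.
    Visit tulip.
  At fern: go right to reed.
    At reed: no left child.
    At reed: go right to mint.
      mint is a leaf — visit mint.
    Visit reed.
  Visit fern.
Visit ivy.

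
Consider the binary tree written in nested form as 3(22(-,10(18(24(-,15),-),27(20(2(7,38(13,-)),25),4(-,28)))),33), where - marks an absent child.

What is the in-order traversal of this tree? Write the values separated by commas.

22, 24, 15, 18, 10, 7, 2, 13, 38, 20, 25, 27, 4, 28, 3, 33

In-order visits the left subtree, then the node, then the right subtree.
At 3: go left to 22.
  At 22: no left child.
  Visit 22.
  At 22: go right to 10.
    At 10: go left to 18.
      At 18: go left to 24.
        At 24: no left child.
        Visit 24.
        At 24: go right to 15.
          15 is a leaf — visit 15.
      Visit 18.
      At 18: no right child.
    Visit 10.
    At 10: go right to 27.
      At 27: go left to 20.
        At 20: go left to 2.
          At 2: go left to 7.
            7 is a leaf — visit 7.
          Visit 2.
          At 2: go right to 38.
            At 38: go left to 13.
              13 is a leaf — visit 13.
            Visit 38.
            At 38: no right child.
        Visit 20.
        At 20: go right to 25.
          25 is a leaf — visit 25.
      Visit 27.
      At 27: go right to 4.
        At 4: no left child.
        Visit 4.
        At 4: go right to 28.
          28 is a leaf — visit 28.
Visit 3.
At 3: go right to 33.
  33 is a leaf — visit 33.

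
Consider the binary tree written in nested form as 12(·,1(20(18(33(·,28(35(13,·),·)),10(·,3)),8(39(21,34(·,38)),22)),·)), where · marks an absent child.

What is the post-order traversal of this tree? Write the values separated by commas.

13, 35, 28, 33, 3, 10, 18, 21, 38, 34, 39, 22, 8, 20, 1, 12

Post-order visits the left subtree, then the right subtree, then the node.
At 12: no left child.
At 12: go right to 1.
  At 1: go left to 20.
    At 20: go left to 18.
      At 18: go left to 33.
        At 33: no left child.
        At 33: go right to 28.
          At 28: go left to 35.
            At 35: go left to 13.
              13 is a leaf — visit 13.
            At 35: no right child.
            Visit 35.
          At 28: no right child.
          Visit 28.
        Visit 33.
      At 18: go right to 10.
        At 10: no left child.
        At 10: go right to 3.
          3 is a leaf — visit 3.
        Visit 10.
      Visit 18.
    At 20: go right to 8.
      At 8: go left to 39.
        At 39: go left to 21.
          21 is a leaf — visit 21.
        At 39: go right to 34.
          At 34: no left child.
          At 34: go right to 38.
            38 is a leaf — visit 38.
          Visit 34.
        Visit 39.
      At 8: go right to 22.
        22 is a leaf — visit 22.
      Visit 8.
    Visit 20.
  At 1: no right child.
  Visit 1.
Visit 12.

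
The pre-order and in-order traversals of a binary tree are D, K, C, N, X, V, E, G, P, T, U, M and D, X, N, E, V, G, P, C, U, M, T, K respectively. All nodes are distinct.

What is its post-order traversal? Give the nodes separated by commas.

X, E, P, G, V, N, M, U, T, C, K, D

The first element of pre-order is the root; it splits in-order into left and right subtrees.
Root D: left subtree has 0 nodes { }, right has 11 {X, N, E, V, G, P, C, U, M, T, K}.
  Root K: left subtree has 10 nodes {X, N, E, V, G, P, C, U, M, T}, right has 0 { }.
    Root C: left subtree has 6 nodes {X, N, E, V, G, P}, right has 3 {U, M, T}.
      Root N: left subtree has 1 node {X}, right has 4 {E, V, G, P}.
        Root V: left subtree has 1 node {E}, right has 2 {G, P}.
          Root G: left subtree has 0 nodes { }, right has 1 {P}.
      Root T: left subtree has 2 nodes {U, M}, right has 0 { }.
        Root U: left subtree has 0 nodes { }, right has 1 {M}.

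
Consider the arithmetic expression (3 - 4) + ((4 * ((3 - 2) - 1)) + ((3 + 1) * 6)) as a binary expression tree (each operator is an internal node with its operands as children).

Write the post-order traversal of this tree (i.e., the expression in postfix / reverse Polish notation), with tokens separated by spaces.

3 4 - 4 3 2 - 1 - * 3 1 + 6 * + +

Post-order on an expression tree gives postfix notation: for each operator, emit left operand, right operand, then the operator.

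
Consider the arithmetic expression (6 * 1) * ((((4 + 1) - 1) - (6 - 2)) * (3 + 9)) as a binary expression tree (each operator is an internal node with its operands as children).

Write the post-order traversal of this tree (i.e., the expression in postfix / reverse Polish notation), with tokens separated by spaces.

6 1 * 4 1 + 1 - 6 2 - - 3 9 + * *

Post-order on an expression tree gives postfix notation: for each operator, emit left operand, right operand, then the operator.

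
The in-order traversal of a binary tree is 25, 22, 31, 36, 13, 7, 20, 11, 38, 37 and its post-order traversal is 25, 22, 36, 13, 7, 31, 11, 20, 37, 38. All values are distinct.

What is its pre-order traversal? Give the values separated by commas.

38, 20, 31, 22, 25, 7, 13, 36, 11, 37

The last element of post-order is the root; it splits in-order into left and right subtrees.
Root 38: left subtree has 8 nodes {25, 22, 31, 36, 13, 7, 20, 11}, right has 1 {37}.
  Root 20: left subtree has 6 nodes {25, 22, 31, 36, 13, 7}, right has 1 {11}.
    Root 31: left subtree has 2 nodes {25, 22}, right has 3 {36, 13, 7}.
      Root 22: left subtree has 1 node {25}, right has 0 { }.
      Root 7: left subtree has 2 nodes {36, 13}, right has 0 { }.
        Root 13: left subtree has 1 node {36}, right has 0 { }.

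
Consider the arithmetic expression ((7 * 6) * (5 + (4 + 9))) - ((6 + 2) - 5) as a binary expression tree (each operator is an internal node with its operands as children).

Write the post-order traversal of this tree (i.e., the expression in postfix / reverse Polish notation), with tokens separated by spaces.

Post-order on an expression tree gives postfix notation: for each operator, emit left operand, right operand, then the operator.

7 6 * 5 4 9 + + * 6 2 + 5 - -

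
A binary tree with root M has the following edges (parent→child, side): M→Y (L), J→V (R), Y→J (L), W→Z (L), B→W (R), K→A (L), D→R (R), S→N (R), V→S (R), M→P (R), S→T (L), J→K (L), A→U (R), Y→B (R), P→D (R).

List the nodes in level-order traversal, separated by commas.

M, Y, P, J, B, D, K, V, W, R, A, S, Z, U, T, N

Level-order visits nodes level by level from the root, left to right within each level.
Level 0: M
Level 1: Y, P
Level 2: J, B, D
Level 3: K, V, W, R
Level 4: A, S, Z
Level 5: U, T, N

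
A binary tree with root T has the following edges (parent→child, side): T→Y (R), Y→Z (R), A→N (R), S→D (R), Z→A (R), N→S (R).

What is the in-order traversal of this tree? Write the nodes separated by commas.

In-order visits the left subtree, then the node, then the right subtree.
At T: no left child.
Visit T.
At T: go right to Y.
  At Y: no left child.
  Visit Y.
  At Y: go right to Z.
    At Z: no left child.
    Visit Z.
    At Z: go right to A.
      At A: no left child.
      Visit A.
      At A: go right to N.
        At N: no left child.
        Visit N.
        At N: go right to S.
          At S: no left child.
          Visit S.
          At S: go right to D.
            D is a leaf — visit D.

T, Y, Z, A, N, S, D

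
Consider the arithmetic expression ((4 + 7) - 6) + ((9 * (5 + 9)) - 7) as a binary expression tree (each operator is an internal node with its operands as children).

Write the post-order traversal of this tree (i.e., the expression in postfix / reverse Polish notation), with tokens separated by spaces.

Post-order on an expression tree gives postfix notation: for each operator, emit left operand, right operand, then the operator.

4 7 + 6 - 9 5 9 + * 7 - +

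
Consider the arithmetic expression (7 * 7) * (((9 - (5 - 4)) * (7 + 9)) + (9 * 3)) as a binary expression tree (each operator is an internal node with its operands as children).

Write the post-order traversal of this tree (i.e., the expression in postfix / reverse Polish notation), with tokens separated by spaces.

Post-order on an expression tree gives postfix notation: for each operator, emit left operand, right operand, then the operator.

7 7 * 9 5 4 - - 7 9 + * 9 3 * + *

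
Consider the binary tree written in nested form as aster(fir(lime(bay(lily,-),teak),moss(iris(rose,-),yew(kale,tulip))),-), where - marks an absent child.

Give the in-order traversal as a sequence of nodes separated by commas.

In-order visits the left subtree, then the node, then the right subtree.
At aster: go left to fir.
  At fir: go left to lime.
    At lime: go left to bay.
      At bay: go left to lily.
        lily is a leaf — visit lily.
      Visit bay.
      At bay: no right child.
    Visit lime.
    At lime: go right to teak.
      teak is a leaf — visit teak.
  Visit fir.
  At fir: go right to moss.
    At moss: go left to iris.
      At iris: go left to rose.
        rose is a leaf — visit rose.
      Visit iris.
      At iris: no right child.
    Visit moss.
    At moss: go right to yew.
      At yew: go left to kale.
        kale is a leaf — visit kale.
      Visit yew.
      At yew: go right to tulip.
        tulip is a leaf — visit tulip.
Visit aster.
At aster: no right child.

lily, bay, lime, teak, fir, rose, iris, moss, kale, yew, tulip, aster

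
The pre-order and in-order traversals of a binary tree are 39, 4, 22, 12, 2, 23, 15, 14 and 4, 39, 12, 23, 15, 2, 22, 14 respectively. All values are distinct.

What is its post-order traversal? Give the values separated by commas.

4, 15, 23, 2, 12, 14, 22, 39

The first element of pre-order is the root; it splits in-order into left and right subtrees.
Root 39: left subtree has 1 node {4}, right has 6 {12, 23, 15, 2, 22, 14}.
  Root 22: left subtree has 4 nodes {12, 23, 15, 2}, right has 1 {14}.
    Root 12: left subtree has 0 nodes { }, right has 3 {23, 15, 2}.
      Root 2: left subtree has 2 nodes {23, 15}, right has 0 { }.
        Root 23: left subtree has 0 nodes { }, right has 1 {15}.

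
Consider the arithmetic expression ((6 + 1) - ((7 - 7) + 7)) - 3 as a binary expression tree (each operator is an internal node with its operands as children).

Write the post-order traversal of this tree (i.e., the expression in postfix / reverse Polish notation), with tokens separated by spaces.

Post-order on an expression tree gives postfix notation: for each operator, emit left operand, right operand, then the operator.

6 1 + 7 7 - 7 + - 3 -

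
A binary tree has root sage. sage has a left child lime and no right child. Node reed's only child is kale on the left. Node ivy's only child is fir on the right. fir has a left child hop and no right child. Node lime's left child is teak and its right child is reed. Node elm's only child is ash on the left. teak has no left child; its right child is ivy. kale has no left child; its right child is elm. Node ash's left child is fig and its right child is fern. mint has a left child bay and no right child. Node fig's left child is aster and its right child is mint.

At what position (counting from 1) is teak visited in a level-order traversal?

Level-order visits nodes level by level from the root, left to right within each level.
Level 0: sage
Level 1: lime
Level 2: teak, reed
Level 3: ivy, kale
Level 4: fir, elm
Level 5: hop, ash
Level 6: fig, fern
Level 7: aster, mint
Level 8: bay
Full level-order sequence: sage, lime, teak, reed, ivy, kale, fir, elm, hop, ash, fig, fern, aster, mint, bay.

3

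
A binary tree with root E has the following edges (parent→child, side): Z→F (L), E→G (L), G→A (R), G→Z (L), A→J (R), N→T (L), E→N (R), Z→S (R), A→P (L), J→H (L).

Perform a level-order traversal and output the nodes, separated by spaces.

Level-order visits nodes level by level from the root, left to right within each level.
Level 0: E
Level 1: G, N
Level 2: Z, A, T
Level 3: F, S, P, J
Level 4: H

E G N Z A T F S P J H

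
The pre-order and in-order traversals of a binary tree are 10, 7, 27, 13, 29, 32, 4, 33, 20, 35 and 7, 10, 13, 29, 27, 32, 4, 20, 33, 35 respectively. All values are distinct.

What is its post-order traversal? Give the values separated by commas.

The first element of pre-order is the root; it splits in-order into left and right subtrees.
Root 10: left subtree has 1 node {7}, right has 8 {13, 29, 27, 32, 4, 20, 33, 35}.
  Root 27: left subtree has 2 nodes {13, 29}, right has 5 {32, 4, 20, 33, 35}.
    Root 13: left subtree has 0 nodes { }, right has 1 {29}.
    Root 32: left subtree has 0 nodes { }, right has 4 {4, 20, 33, 35}.
      Root 4: left subtree has 0 nodes { }, right has 3 {20, 33, 35}.
        Root 33: left subtree has 1 node {20}, right has 1 {35}.

7, 29, 13, 20, 35, 33, 4, 32, 27, 10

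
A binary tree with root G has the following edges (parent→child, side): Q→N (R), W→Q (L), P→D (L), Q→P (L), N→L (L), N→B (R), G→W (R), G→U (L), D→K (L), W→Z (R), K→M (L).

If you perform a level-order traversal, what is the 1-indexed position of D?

Level-order visits nodes level by level from the root, left to right within each level.
Level 0: G
Level 1: U, W
Level 2: Q, Z
Level 3: P, N
Level 4: D, L, B
Level 5: K
Level 6: M
Full level-order sequence: G, U, W, Q, Z, P, N, D, L, B, K, M.

8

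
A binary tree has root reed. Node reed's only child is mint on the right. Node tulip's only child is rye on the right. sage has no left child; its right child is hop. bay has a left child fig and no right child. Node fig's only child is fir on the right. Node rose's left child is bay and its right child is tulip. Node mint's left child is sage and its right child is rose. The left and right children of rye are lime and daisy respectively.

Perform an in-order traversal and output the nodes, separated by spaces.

reed sage hop mint fig fir bay rose tulip lime rye daisy

In-order visits the left subtree, then the node, then the right subtree.
At reed: no left child.
Visit reed.
At reed: go right to mint.
  At mint: go left to sage.
    At sage: no left child.
    Visit sage.
    At sage: go right to hop.
      hop is a leaf — visit hop.
  Visit mint.
  At mint: go right to rose.
    At rose: go left to bay.
      At bay: go left to fig.
        At fig: no left child.
        Visit fig.
        At fig: go right to fir.
          fir is a leaf — visit fir.
      Visit bay.
      At bay: no right child.
    Visit rose.
    At rose: go right to tulip.
      At tulip: no left child.
      Visit tulip.
      At tulip: go right to rye.
        At rye: go left to lime.
          lime is a leaf — visit lime.
        Visit rye.
        At rye: go right to daisy.
          daisy is a leaf — visit daisy.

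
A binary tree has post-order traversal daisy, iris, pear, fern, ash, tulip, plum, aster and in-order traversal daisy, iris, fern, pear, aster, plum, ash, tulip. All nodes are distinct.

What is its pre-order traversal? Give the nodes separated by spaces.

The last element of post-order is the root; it splits in-order into left and right subtrees.
Root aster: left subtree has 4 nodes {daisy, iris, fern, pear}, right has 3 {plum, ash, tulip}.
  Root fern: left subtree has 2 nodes {daisy, iris}, right has 1 {pear}.
    Root iris: left subtree has 1 node {daisy}, right has 0 { }.
  Root plum: left subtree has 0 nodes { }, right has 2 {ash, tulip}.
    Root tulip: left subtree has 1 node {ash}, right has 0 { }.

aster fern iris daisy pear plum tulip ash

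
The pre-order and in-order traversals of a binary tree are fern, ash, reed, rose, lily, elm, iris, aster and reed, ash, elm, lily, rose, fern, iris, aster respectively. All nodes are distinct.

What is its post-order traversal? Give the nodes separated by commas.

The first element of pre-order is the root; it splits in-order into left and right subtrees.
Root fern: left subtree has 5 nodes {reed, ash, elm, lily, rose}, right has 2 {iris, aster}.
  Root ash: left subtree has 1 node {reed}, right has 3 {elm, lily, rose}.
    Root rose: left subtree has 2 nodes {elm, lily}, right has 0 { }.
      Root lily: left subtree has 1 node {elm}, right has 0 { }.
  Root iris: left subtree has 0 nodes { }, right has 1 {aster}.

reed, elm, lily, rose, ash, aster, iris, fern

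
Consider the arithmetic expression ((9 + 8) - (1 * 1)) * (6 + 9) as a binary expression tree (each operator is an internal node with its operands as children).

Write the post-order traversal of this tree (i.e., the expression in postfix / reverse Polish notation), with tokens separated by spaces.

9 8 + 1 1 * - 6 9 + *

Post-order on an expression tree gives postfix notation: for each operator, emit left operand, right operand, then the operator.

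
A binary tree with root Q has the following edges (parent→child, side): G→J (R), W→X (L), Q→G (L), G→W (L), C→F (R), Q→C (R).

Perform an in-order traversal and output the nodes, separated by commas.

In-order visits the left subtree, then the node, then the right subtree.
At Q: go left to G.
  At G: go left to W.
    At W: go left to X.
      X is a leaf — visit X.
    Visit W.
    At W: no right child.
  Visit G.
  At G: go right to J.
    J is a leaf — visit J.
Visit Q.
At Q: go right to C.
  At C: no left child.
  Visit C.
  At C: go right to F.
    F is a leaf — visit F.

X, W, G, J, Q, C, F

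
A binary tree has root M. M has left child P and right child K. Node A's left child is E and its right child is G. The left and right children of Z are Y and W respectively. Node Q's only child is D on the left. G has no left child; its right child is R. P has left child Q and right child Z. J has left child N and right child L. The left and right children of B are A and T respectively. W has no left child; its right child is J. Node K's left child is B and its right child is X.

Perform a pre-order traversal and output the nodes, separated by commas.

Pre-order visits the node, then its left subtree, then its right subtree.
Visit M.
At M: go left to P.
  Visit P.
  At P: go left to Q.
    Visit Q.
    At Q: go left to D.
      D is a leaf — visit D.
    At Q: no right child.
  At P: go right to Z.
    Visit Z.
    At Z: go left to Y.
      Y is a leaf — visit Y.
    At Z: go right to W.
      Visit W.
      At W: no left child.
      At W: go right to J.
        Visit J.
        At J: go left to N.
          N is a leaf — visit N.
        At J: go right to L.
          L is a leaf — visit L.
At M: go right to K.
  Visit K.
  At K: go left to B.
    Visit B.
    At B: go left to A.
      Visit A.
      At A: go left to E.
        E is a leaf — visit E.
      At A: go right to G.
        Visit G.
        At G: no left child.
        At G: go right to R.
          R is a leaf — visit R.
    At B: go right to T.
      T is a leaf — visit T.
  At K: go right to X.
    X is a leaf — visit X.

M, P, Q, D, Z, Y, W, J, N, L, K, B, A, E, G, R, T, X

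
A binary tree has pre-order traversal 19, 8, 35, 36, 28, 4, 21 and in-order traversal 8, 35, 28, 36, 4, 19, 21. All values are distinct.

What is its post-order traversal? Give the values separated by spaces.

The first element of pre-order is the root; it splits in-order into left and right subtrees.
Root 19: left subtree has 5 nodes {8, 35, 28, 36, 4}, right has 1 {21}.
  Root 8: left subtree has 0 nodes { }, right has 4 {35, 28, 36, 4}.
    Root 35: left subtree has 0 nodes { }, right has 3 {28, 36, 4}.
      Root 36: left subtree has 1 node {28}, right has 1 {4}.

28 4 36 35 8 21 19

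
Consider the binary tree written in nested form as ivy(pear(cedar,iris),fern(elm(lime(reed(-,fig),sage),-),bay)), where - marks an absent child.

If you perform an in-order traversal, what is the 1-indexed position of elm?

9

In-order visits the left subtree, then the node, then the right subtree.
At ivy: go left to pear.
  At pear: go left to cedar.
    cedar is a leaf — visit cedar.
  Visit pear.
  At pear: go right to iris.
    iris is a leaf — visit iris.
Visit ivy.
At ivy: go right to fern.
  At fern: go left to elm.
    At elm: go left to lime.
      At lime: go left to reed.
        At reed: no left child.
        Visit reed.
        At reed: go right to fig.
          fig is a leaf — visit fig.
      Visit lime.
      At lime: go right to sage.
        sage is a leaf — visit sage.
    Visit elm.
    At elm: no right child.
  Visit fern.
  At fern: go right to bay.
    bay is a leaf — visit bay.
Full in-order sequence: cedar, pear, iris, ivy, reed, fig, lime, sage, elm, fern, bay.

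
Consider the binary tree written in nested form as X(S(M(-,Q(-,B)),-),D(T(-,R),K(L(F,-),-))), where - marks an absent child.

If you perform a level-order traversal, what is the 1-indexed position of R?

8

Level-order visits nodes level by level from the root, left to right within each level.
Level 0: X
Level 1: S, D
Level 2: M, T, K
Level 3: Q, R, L
Level 4: B, F
Full level-order sequence: X, S, D, M, T, K, Q, R, L, B, F.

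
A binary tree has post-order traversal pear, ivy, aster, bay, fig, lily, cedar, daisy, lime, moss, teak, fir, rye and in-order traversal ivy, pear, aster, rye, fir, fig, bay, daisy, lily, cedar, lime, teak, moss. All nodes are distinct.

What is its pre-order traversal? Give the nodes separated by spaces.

The last element of post-order is the root; it splits in-order into left and right subtrees.
Root rye: left subtree has 3 nodes {ivy, pear, aster}, right has 9 {fir, fig, bay, daisy, lily, cedar, lime, teak, moss}.
  Root aster: left subtree has 2 nodes {ivy, pear}, right has 0 { }.
    Root ivy: left subtree has 0 nodes { }, right has 1 {pear}.
  Root fir: left subtree has 0 nodes { }, right has 8 {fig, bay, daisy, lily, cedar, lime, teak, moss}.
    Root teak: left subtree has 6 nodes {fig, bay, daisy, lily, cedar, lime}, right has 1 {moss}.
      Root lime: left subtree has 5 nodes {fig, bay, daisy, lily, cedar}, right has 0 { }.
        Root daisy: left subtree has 2 nodes {fig, bay}, right has 2 {lily, cedar}.
          Root fig: left subtree has 0 nodes { }, right has 1 {bay}.
          Root cedar: left subtree has 1 node {lily}, right has 0 { }.

rye aster ivy pear fir teak lime daisy fig bay cedar lily moss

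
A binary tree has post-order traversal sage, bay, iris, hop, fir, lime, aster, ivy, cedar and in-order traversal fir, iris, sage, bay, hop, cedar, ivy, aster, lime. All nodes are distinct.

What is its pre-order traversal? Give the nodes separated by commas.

The last element of post-order is the root; it splits in-order into left and right subtrees.
Root cedar: left subtree has 5 nodes {fir, iris, sage, bay, hop}, right has 3 {ivy, aster, lime}.
  Root fir: left subtree has 0 nodes { }, right has 4 {iris, sage, bay, hop}.
    Root hop: left subtree has 3 nodes {iris, sage, bay}, right has 0 { }.
      Root iris: left subtree has 0 nodes { }, right has 2 {sage, bay}.
        Root bay: left subtree has 1 node {sage}, right has 0 { }.
  Root ivy: left subtree has 0 nodes { }, right has 2 {aster, lime}.
    Root aster: left subtree has 0 nodes { }, right has 1 {lime}.

cedar, fir, hop, iris, bay, sage, ivy, aster, lime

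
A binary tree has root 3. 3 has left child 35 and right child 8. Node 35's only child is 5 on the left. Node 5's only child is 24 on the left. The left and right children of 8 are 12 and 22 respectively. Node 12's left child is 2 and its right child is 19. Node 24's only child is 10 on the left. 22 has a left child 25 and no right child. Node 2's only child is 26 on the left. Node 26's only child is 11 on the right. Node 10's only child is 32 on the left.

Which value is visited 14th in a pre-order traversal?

Pre-order visits the node, then its left subtree, then its right subtree.
Visit 3.
At 3: go left to 35.
  Visit 35.
  At 35: go left to 5.
    Visit 5.
    At 5: go left to 24.
      Visit 24.
      At 24: go left to 10.
        Visit 10.
        At 10: go left to 32.
          32 is a leaf — visit 32.
        At 10: no right child.
      At 24: no right child.
    At 5: no right child.
  At 35: no right child.
At 3: go right to 8.
  Visit 8.
  At 8: go left to 12.
    Visit 12.
    At 12: go left to 2.
      Visit 2.
      At 2: go left to 26.
        Visit 26.
        At 26: no left child.
        At 26: go right to 11.
          11 is a leaf — visit 11.
      At 2: no right child.
    At 12: go right to 19.
      19 is a leaf — visit 19.
  At 8: go right to 22.
    Visit 22.
    At 22: go left to 25.
      25 is a leaf — visit 25.
    At 22: no right child.
Full pre-order sequence: 3, 35, 5, 24, 10, 32, 8, 12, 2, 26, 11, 19, 22, 25.

25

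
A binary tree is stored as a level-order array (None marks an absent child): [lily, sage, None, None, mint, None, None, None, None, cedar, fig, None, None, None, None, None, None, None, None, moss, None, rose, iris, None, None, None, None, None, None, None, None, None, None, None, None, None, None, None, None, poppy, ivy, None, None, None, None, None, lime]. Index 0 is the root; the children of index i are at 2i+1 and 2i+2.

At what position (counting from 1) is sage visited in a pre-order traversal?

Pre-order visits the node, then its left subtree, then its right subtree.
Visit lily.
At lily: go left to sage.
  Visit sage.
  At sage: no left child.
  At sage: go right to mint.
    Visit mint.
    At mint: go left to cedar.
      Visit cedar.
      At cedar: go left to moss.
        Visit moss.
        At moss: go left to poppy.
          poppy is a leaf — visit poppy.
        At moss: go right to ivy.
          ivy is a leaf — visit ivy.
      At cedar: no right child.
    At mint: go right to fig.
      Visit fig.
      At fig: go left to rose.
        rose is a leaf — visit rose.
      At fig: go right to iris.
        Visit iris.
        At iris: no left child.
        At iris: go right to lime.
          lime is a leaf — visit lime.
At lily: no right child.
Full pre-order sequence: lily, sage, mint, cedar, moss, poppy, ivy, fig, rose, iris, lime.

2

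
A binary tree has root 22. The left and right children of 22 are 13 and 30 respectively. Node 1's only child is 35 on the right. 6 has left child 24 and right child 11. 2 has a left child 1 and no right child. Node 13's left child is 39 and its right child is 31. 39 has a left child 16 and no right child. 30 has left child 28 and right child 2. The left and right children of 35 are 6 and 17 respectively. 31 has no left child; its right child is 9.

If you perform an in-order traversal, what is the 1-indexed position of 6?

11

In-order visits the left subtree, then the node, then the right subtree.
At 22: go left to 13.
  At 13: go left to 39.
    At 39: go left to 16.
      16 is a leaf — visit 16.
    Visit 39.
    At 39: no right child.
  Visit 13.
  At 13: go right to 31.
    At 31: no left child.
    Visit 31.
    At 31: go right to 9.
      9 is a leaf — visit 9.
Visit 22.
At 22: go right to 30.
  At 30: go left to 28.
    28 is a leaf — visit 28.
  Visit 30.
  At 30: go right to 2.
    At 2: go left to 1.
      At 1: no left child.
      Visit 1.
      At 1: go right to 35.
        At 35: go left to 6.
          At 6: go left to 24.
            24 is a leaf — visit 24.
          Visit 6.
          At 6: go right to 11.
            11 is a leaf — visit 11.
        Visit 35.
        At 35: go right to 17.
          17 is a leaf — visit 17.
    Visit 2.
    At 2: no right child.
Full in-order sequence: 16, 39, 13, 31, 9, 22, 28, 30, 1, 24, 6, 11, 35, 17, 2.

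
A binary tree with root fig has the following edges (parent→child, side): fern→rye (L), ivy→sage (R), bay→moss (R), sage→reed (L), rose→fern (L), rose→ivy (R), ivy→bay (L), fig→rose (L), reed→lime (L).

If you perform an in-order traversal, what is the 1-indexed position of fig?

10

In-order visits the left subtree, then the node, then the right subtree.
At fig: go left to rose.
  At rose: go left to fern.
    At fern: go left to rye.
      rye is a leaf — visit rye.
    Visit fern.
    At fern: no right child.
  Visit rose.
  At rose: go right to ivy.
    At ivy: go left to bay.
      At bay: no left child.
      Visit bay.
      At bay: go right to moss.
        moss is a leaf — visit moss.
    Visit ivy.
    At ivy: go right to sage.
      At sage: go left to reed.
        At reed: go left to lime.
          lime is a leaf — visit lime.
        Visit reed.
        At reed: no right child.
      Visit sage.
      At sage: no right child.
Visit fig.
At fig: no right child.
Full in-order sequence: rye, fern, rose, bay, moss, ivy, lime, reed, sage, fig.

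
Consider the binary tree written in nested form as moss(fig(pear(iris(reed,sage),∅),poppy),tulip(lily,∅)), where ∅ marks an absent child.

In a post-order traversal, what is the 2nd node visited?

sage

Post-order visits the left subtree, then the right subtree, then the node.
At moss: go left to fig.
  At fig: go left to pear.
    At pear: go left to iris.
      At iris: go left to reed.
        reed is a leaf — visit reed.
      At iris: go right to sage.
        sage is a leaf — visit sage.
      Visit iris.
    At pear: no right child.
    Visit pear.
  At fig: go right to poppy.
    poppy is a leaf — visit poppy.
  Visit fig.
At moss: go right to tulip.
  At tulip: go left to lily.
    lily is a leaf — visit lily.
  At tulip: no right child.
  Visit tulip.
Visit moss.
Full post-order sequence: reed, sage, iris, pear, poppy, fig, lily, tulip, moss.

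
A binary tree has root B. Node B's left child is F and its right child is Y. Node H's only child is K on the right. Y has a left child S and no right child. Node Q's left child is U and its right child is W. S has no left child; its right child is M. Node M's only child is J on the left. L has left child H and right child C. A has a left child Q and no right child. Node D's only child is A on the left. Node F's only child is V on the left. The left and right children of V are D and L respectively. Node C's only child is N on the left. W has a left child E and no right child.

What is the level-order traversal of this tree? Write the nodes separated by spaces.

B F Y V S D L M A H C J Q K N U W E

Level-order visits nodes level by level from the root, left to right within each level.
Level 0: B
Level 1: F, Y
Level 2: V, S
Level 3: D, L, M
Level 4: A, H, C, J
Level 5: Q, K, N
Level 6: U, W
Level 7: E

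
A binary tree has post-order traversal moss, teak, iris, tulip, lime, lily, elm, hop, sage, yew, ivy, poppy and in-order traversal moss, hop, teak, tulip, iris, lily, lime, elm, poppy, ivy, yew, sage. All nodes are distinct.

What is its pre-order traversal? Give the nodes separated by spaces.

The last element of post-order is the root; it splits in-order into left and right subtrees.
Root poppy: left subtree has 8 nodes {moss, hop, teak, tulip, iris, lily, lime, elm}, right has 3 {ivy, yew, sage}.
  Root hop: left subtree has 1 node {moss}, right has 6 {teak, tulip, iris, lily, lime, elm}.
    Root elm: left subtree has 5 nodes {teak, tulip, iris, lily, lime}, right has 0 { }.
      Root lily: left subtree has 3 nodes {teak, tulip, iris}, right has 1 {lime}.
        Root tulip: left subtree has 1 node {teak}, right has 1 {iris}.
  Root ivy: left subtree has 0 nodes { }, right has 2 {yew, sage}.
    Root yew: left subtree has 0 nodes { }, right has 1 {sage}.

poppy hop moss elm lily tulip teak iris lime ivy yew sage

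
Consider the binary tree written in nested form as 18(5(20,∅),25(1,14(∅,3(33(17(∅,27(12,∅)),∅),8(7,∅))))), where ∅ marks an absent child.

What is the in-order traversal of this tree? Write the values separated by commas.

In-order visits the left subtree, then the node, then the right subtree.
At 18: go left to 5.
  At 5: go left to 20.
    20 is a leaf — visit 20.
  Visit 5.
  At 5: no right child.
Visit 18.
At 18: go right to 25.
  At 25: go left to 1.
    1 is a leaf — visit 1.
  Visit 25.
  At 25: go right to 14.
    At 14: no left child.
    Visit 14.
    At 14: go right to 3.
      At 3: go left to 33.
        At 33: go left to 17.
          At 17: no left child.
          Visit 17.
          At 17: go right to 27.
            At 27: go left to 12.
              12 is a leaf — visit 12.
            Visit 27.
            At 27: no right child.
        Visit 33.
        At 33: no right child.
      Visit 3.
      At 3: go right to 8.
        At 8: go left to 7.
          7 is a leaf — visit 7.
        Visit 8.
        At 8: no right child.

20, 5, 18, 1, 25, 14, 17, 12, 27, 33, 3, 7, 8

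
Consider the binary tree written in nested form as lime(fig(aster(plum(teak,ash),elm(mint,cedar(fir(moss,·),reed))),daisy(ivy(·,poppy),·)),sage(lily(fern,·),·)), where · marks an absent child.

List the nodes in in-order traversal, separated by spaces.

In-order visits the left subtree, then the node, then the right subtree.
At lime: go left to fig.
  At fig: go left to aster.
    At aster: go left to plum.
      At plum: go left to teak.
        teak is a leaf — visit teak.
      Visit plum.
      At plum: go right to ash.
        ash is a leaf — visit ash.
    Visit aster.
    At aster: go right to elm.
      At elm: go left to mint.
        mint is a leaf — visit mint.
      Visit elm.
      At elm: go right to cedar.
        At cedar: go left to fir.
          At fir: go left to moss.
            moss is a leaf — visit moss.
          Visit fir.
          At fir: no right child.
        Visit cedar.
        At cedar: go right to reed.
          reed is a leaf — visit reed.
  Visit fig.
  At fig: go right to daisy.
    At daisy: go left to ivy.
      At ivy: no left child.
      Visit ivy.
      At ivy: go right to poppy.
        poppy is a leaf — visit poppy.
    Visit daisy.
    At daisy: no right child.
Visit lime.
At lime: go right to sage.
  At sage: go left to lily.
    At lily: go left to fern.
      fern is a leaf — visit fern.
    Visit lily.
    At lily: no right child.
  Visit sage.
  At sage: no right child.

teak plum ash aster mint elm moss fir cedar reed fig ivy poppy daisy lime fern lily sage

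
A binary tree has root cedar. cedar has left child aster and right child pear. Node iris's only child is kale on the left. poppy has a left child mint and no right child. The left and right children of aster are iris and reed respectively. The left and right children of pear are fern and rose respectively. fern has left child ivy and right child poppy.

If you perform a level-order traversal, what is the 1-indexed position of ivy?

Level-order visits nodes level by level from the root, left to right within each level.
Level 0: cedar
Level 1: aster, pear
Level 2: iris, reed, fern, rose
Level 3: kale, ivy, poppy
Level 4: mint
Full level-order sequence: cedar, aster, pear, iris, reed, fern, rose, kale, ivy, poppy, mint.

9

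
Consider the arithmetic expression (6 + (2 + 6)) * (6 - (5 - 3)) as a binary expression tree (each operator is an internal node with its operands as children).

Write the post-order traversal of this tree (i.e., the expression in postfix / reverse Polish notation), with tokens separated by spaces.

6 2 6 + + 6 5 3 - - *

Post-order on an expression tree gives postfix notation: for each operator, emit left operand, right operand, then the operator.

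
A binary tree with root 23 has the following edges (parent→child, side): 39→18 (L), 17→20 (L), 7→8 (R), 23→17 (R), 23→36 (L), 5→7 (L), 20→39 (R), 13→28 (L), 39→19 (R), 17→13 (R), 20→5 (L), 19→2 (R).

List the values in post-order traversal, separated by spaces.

Post-order visits the left subtree, then the right subtree, then the node.
At 23: go left to 36.
  36 is a leaf — visit 36.
At 23: go right to 17.
  At 17: go left to 20.
    At 20: go left to 5.
      At 5: go left to 7.
        At 7: no left child.
        At 7: go right to 8.
          8 is a leaf — visit 8.
        Visit 7.
      At 5: no right child.
      Visit 5.
    At 20: go right to 39.
      At 39: go left to 18.
        18 is a leaf — visit 18.
      At 39: go right to 19.
        At 19: no left child.
        At 19: go right to 2.
          2 is a leaf — visit 2.
        Visit 19.
      Visit 39.
    Visit 20.
  At 17: go right to 13.
    At 13: go left to 28.
      28 is a leaf — visit 28.
    At 13: no right child.
    Visit 13.
  Visit 17.
Visit 23.

36 8 7 5 18 2 19 39 20 28 13 17 23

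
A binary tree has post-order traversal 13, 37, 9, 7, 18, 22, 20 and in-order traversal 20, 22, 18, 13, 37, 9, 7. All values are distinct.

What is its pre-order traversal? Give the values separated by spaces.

20 22 18 7 9 37 13

The last element of post-order is the root; it splits in-order into left and right subtrees.
Root 20: left subtree has 0 nodes { }, right has 6 {22, 18, 13, 37, 9, 7}.
  Root 22: left subtree has 0 nodes { }, right has 5 {18, 13, 37, 9, 7}.
    Root 18: left subtree has 0 nodes { }, right has 4 {13, 37, 9, 7}.
      Root 7: left subtree has 3 nodes {13, 37, 9}, right has 0 { }.
        Root 9: left subtree has 2 nodes {13, 37}, right has 0 { }.
          Root 37: left subtree has 1 node {13}, right has 0 { }.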